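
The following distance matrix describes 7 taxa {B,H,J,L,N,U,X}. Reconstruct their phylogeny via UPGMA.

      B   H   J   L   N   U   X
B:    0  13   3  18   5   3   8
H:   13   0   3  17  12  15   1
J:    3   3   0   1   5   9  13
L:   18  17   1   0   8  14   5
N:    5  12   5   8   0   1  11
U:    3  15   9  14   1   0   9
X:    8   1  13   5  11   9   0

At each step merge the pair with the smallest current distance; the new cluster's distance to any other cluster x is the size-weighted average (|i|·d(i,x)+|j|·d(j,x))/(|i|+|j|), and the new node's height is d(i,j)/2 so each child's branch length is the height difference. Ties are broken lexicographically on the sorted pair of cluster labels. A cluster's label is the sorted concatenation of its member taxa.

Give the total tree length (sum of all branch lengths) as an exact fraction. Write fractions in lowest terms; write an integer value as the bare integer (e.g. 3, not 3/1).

377/20

step 1: merge (H,X) at d=1; branch lengths H→1/2, X→1/2; new cluster HX
  updated: d(B,HX)=21/2, d(HX,J)=8, d(HX,L)=11, d(HX,N)=23/2, d(HX,U)=12
step 2: merge (J,L) at d=1; branch lengths J→1/2, L→1/2; new cluster JL
  updated: d(B,JL)=21/2, d(HX,JL)=19/2, d(JL,N)=13/2, d(JL,U)=23/2
step 3: merge (N,U) at d=1; branch lengths N→1/2, U→1/2; new cluster NU
  updated: d(B,NU)=4, d(HX,NU)=47/4, d(JL,NU)=9
step 4: merge (B,NU) at d=4; branch lengths B→2, NU→3/2; new cluster BNU
  updated: d(BNU,HX)=34/3, d(BNU,JL)=19/2
step 5: merge (BNU,JL) at d=19/2; branch lengths BNU→11/4, JL→17/4; new cluster BJLNU
  updated: d(BJLNU,HX)=53/5
step 6: merge (BJLNU,HX) at d=53/5; branch lengths BJLNU→11/20, HX→24/5; new cluster BHJLNUX
final tree: (((B:2,(N:1/2,U:1/2):3/2):11/4,(J:1/2,L:1/2):17/4):11/20,(H:1/2,X:1/2):24/5)
total length: 377/20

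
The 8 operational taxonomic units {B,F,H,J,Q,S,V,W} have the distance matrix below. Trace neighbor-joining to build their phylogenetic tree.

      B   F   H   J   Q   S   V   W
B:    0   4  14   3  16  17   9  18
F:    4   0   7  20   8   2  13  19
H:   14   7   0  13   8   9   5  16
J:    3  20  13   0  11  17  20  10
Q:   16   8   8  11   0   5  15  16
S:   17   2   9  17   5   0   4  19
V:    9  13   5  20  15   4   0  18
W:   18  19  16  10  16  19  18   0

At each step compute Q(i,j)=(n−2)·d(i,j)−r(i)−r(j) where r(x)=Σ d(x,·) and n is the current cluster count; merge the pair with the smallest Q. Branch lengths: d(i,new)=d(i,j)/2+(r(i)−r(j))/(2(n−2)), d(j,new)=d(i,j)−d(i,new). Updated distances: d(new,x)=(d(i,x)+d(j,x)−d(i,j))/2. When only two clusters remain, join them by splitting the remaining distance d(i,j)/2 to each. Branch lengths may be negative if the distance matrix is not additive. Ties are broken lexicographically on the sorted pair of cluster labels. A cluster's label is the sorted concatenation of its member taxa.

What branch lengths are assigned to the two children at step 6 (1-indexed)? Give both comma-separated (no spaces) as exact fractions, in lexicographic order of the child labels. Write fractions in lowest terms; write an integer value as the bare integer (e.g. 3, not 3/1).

29/16,31/16

step 1: merge (B,J) at d=3, Q=-157; branch lengths B→5/12, J→31/12; new cluster BJ
  updated: d(BJ,F)=21/2, d(BJ,H)=12, d(BJ,Q)=12, d(BJ,S)=31/2, d(BJ,V)=13, d(BJ,W)=25/2
step 2: merge (BJ,W) at d=25/2, Q=-227/2; branch lengths BJ→15/4, W→35/4; new cluster BJW
  updated: d(BJW,F)=17/2, d(BJW,H)=31/4, d(BJW,Q)=31/4, d(BJW,S)=11, d(BJW,V)=37/4
step 3: merge (H,V) at d=5, Q=-63; branch lengths H→21/16, V→59/16; new cluster HV
  updated: d(BJW,HV)=6, d(F,HV)=15/2, d(HV,Q)=9, d(HV,S)=4
step 4: merge (F,S) at d=2, Q=-42; branch lengths F→5/3, S→1/3; new cluster FS
  updated: d(BJW,FS)=35/4, d(FS,HV)=19/4, d(FS,Q)=11/2
step 5: merge (BJW,HV) at d=6, Q=-121/4; branch lengths BJW→59/16, HV→37/16; new cluster BHJVW
  updated: d(BHJVW,FS)=15/4, d(BHJVW,Q)=43/8
step 6: merge (BHJVW,FS) at d=15/4, Q=-117/8; branch lengths BHJVW→29/16, FS→31/16; new cluster BFHJSVW
  updated: d(BFHJSVW,Q)=57/16
step 7: merge (BFHJSVW,Q) at d=57/16; branch lengths BFHJSVW→57/32, Q→57/32; new cluster BFHJQSVW
final tree: (((((B:5/12,J:31/12):15/4,W:35/4):59/16,(H:21/16,V:59/16):37/16):29/16,(F:5/3,S:1/3):31/16):57/32,Q:57/32)
total length: 573/16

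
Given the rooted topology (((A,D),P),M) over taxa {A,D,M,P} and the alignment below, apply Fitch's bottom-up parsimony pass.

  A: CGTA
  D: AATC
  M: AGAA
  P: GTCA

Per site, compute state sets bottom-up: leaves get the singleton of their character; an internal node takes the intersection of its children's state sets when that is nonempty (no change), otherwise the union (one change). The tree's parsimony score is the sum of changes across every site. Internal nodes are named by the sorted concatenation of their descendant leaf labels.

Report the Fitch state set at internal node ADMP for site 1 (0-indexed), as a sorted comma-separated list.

site 0, node AD: A={C} ∪ D={A} → {A,C} (+1)
site 0, node ADP: AD={A,C} ∪ P={G} → {A,C,G} (+1)
site 0, node ADMP: ADP={A,C,G} ∩ M={A} → {A} (+0)
site 1, node AD: A={G} ∪ D={A} → {A,G} (+1)
site 1, node ADP: AD={A,G} ∪ P={T} → {A,G,T} (+1)
site 1, node ADMP: ADP={A,G,T} ∩ M={G} → {G} (+0)
site 2, node AD: A={T} ∩ D={T} → {T} (+0)
site 2, node ADP: AD={T} ∪ P={C} → {C,T} (+1)
site 2, node ADMP: ADP={C,T} ∪ M={A} → {A,C,T} (+1)
site 3, node AD: A={A} ∪ D={C} → {A,C} (+1)
site 3, node ADP: AD={A,C} ∩ P={A} → {A} (+0)
site 3, node ADMP: ADP={A} ∩ M={A} → {A} (+0)
per-site changes: [2, 2, 2, 1]; total = 7

G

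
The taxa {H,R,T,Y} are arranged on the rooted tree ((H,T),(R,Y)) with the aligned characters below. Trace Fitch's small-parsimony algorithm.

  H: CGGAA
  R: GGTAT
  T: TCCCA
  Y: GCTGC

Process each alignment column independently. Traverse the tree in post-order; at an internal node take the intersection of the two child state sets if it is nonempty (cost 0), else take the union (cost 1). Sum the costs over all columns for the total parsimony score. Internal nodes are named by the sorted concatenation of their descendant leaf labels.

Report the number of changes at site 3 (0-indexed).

HT@0: {C} ∪ {T} = {C,T} (union, +1)
RY@0: {G} ∩ {G} = {G} (intersection, +0)
HRTY@0: {C,T} ∪ {G} = {C,G,T} (union, +1)
HT@1: {G} ∪ {C} = {C,G} (union, +1)
RY@1: {G} ∪ {C} = {C,G} (union, +1)
HRTY@1: {C,G} ∩ {C,G} = {C,G} (intersection, +0)
HT@2: {G} ∪ {C} = {C,G} (union, +1)
RY@2: {T} ∩ {T} = {T} (intersection, +0)
HRTY@2: {C,G} ∪ {T} = {C,G,T} (union, +1)
HT@3: {A} ∪ {C} = {A,C} (union, +1)
RY@3: {A} ∪ {G} = {A,G} (union, +1)
HRTY@3: {A,C} ∩ {A,G} = {A} (intersection, +0)
HT@4: {A} ∩ {A} = {A} (intersection, +0)
RY@4: {T} ∪ {C} = {C,T} (union, +1)
HRTY@4: {A} ∪ {C,T} = {A,C,T} (union, +1)
per-site changes: [2, 2, 2, 2, 2]; total = 10

2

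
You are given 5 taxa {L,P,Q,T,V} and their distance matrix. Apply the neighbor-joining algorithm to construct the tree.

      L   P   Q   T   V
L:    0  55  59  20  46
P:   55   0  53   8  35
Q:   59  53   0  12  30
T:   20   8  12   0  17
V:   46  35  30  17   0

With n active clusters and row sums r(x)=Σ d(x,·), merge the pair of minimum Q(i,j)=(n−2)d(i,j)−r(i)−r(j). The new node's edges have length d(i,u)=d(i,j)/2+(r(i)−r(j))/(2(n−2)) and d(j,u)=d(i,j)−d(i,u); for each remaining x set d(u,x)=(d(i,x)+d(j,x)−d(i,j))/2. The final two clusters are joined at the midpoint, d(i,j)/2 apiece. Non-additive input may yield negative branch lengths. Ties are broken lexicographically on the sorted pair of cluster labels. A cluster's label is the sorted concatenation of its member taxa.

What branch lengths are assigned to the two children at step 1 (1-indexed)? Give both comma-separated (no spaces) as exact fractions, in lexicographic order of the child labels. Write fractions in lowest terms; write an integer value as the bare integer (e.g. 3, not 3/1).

58/3,32/3

1. join Q+V (d=30, Q=-192) ⇒ QV; edges |Q|=58/3, |V|=32/3
  updated: d(L,QV)=75/2, d(P,QV)=29, d(QV,T)=-1/2
2. join L+QV (d=75/2, Q=-207/2) ⇒ LQV; edges |L|=243/8, |QV|=57/8
  updated: d(LQV,P)=93/4, d(LQV,T)=-9
3. join LQV+P (d=93/4, Q=-89/4) ⇒ LPQV; edges |LQV|=25/8, |P|=161/8
  updated: d(LPQV,T)=-97/8
4. join LPQV+T (d=-97/8) ⇒ LPQTV; edges |LPQV|=-97/16, |T|=-97/16
final tree: (((L:243/8,(Q:58/3,V:32/3):57/8):25/8,P:161/8):-97/16,T:-97/16)
total length: 629/8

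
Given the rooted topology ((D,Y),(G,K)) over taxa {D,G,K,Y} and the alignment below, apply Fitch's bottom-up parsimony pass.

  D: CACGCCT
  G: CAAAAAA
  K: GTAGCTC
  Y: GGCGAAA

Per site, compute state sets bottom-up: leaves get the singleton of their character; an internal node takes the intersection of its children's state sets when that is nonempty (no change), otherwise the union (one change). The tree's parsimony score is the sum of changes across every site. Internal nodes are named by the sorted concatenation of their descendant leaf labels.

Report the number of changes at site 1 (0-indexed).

DY@0: {C} ∪ {G} = {C,G} (union, +1)
GK@0: {C} ∪ {G} = {C,G} (union, +1)
DGKY@0: {C,G} ∩ {C,G} = {C,G} (intersection, +0)
DY@1: {A} ∪ {G} = {A,G} (union, +1)
GK@1: {A} ∪ {T} = {A,T} (union, +1)
DGKY@1: {A,G} ∩ {A,T} = {A} (intersection, +0)
DY@2: {C} ∩ {C} = {C} (intersection, +0)
GK@2: {A} ∩ {A} = {A} (intersection, +0)
DGKY@2: {C} ∪ {A} = {A,C} (union, +1)
DY@3: {G} ∩ {G} = {G} (intersection, +0)
GK@3: {A} ∪ {G} = {A,G} (union, +1)
DGKY@3: {G} ∩ {A,G} = {G} (intersection, +0)
DY@4: {C} ∪ {A} = {A,C} (union, +1)
GK@4: {A} ∪ {C} = {A,C} (union, +1)
DGKY@4: {A,C} ∩ {A,C} = {A,C} (intersection, +0)
DY@5: {C} ∪ {A} = {A,C} (union, +1)
GK@5: {A} ∪ {T} = {A,T} (union, +1)
DGKY@5: {A,C} ∩ {A,T} = {A} (intersection, +0)
DY@6: {T} ∪ {A} = {A,T} (union, +1)
GK@6: {A} ∪ {C} = {A,C} (union, +1)
DGKY@6: {A,T} ∩ {A,C} = {A} (intersection, +0)
per-site changes: [2, 2, 1, 1, 2, 2, 2]; total = 12

2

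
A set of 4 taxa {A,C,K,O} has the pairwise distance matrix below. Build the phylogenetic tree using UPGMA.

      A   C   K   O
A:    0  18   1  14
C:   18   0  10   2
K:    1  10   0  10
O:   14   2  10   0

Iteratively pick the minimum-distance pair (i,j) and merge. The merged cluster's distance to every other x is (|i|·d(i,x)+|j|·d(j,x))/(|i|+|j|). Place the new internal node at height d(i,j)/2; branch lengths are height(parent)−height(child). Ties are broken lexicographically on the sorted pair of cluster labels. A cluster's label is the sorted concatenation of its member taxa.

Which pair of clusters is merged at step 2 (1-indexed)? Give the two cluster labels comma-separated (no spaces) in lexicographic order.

C,O

iteration 1: select A,K (d=1); attach at lengths (1/2, 1/2); label the merged cluster AK
  updated: d(AK,C)=14, d(AK,O)=12
iteration 2: select C,O (d=2); attach at lengths (1, 1); label the merged cluster CO
  updated: d(AK,CO)=13
iteration 3: select AK,CO (d=13); attach at lengths (6, 11/2); label the merged cluster ACKO
final tree: ((A:1/2,K:1/2):6,(C:1,O:1):11/2)
total length: 29/2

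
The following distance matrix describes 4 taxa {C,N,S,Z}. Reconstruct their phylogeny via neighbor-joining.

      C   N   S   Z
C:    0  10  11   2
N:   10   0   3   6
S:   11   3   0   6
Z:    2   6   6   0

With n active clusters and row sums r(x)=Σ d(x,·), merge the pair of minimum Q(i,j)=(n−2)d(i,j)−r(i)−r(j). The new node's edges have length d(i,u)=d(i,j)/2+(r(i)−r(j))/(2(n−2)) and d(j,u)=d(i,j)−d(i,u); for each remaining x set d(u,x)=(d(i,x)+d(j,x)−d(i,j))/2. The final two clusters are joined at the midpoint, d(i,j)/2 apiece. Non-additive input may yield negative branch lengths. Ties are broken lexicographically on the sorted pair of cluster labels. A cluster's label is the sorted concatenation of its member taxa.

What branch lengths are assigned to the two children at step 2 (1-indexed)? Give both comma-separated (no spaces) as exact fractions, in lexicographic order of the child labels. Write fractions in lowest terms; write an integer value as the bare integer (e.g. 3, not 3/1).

23/4,5/4

iteration 1: select C,Z (d=2, Q=-33); attach at lengths (13/4, -5/4); label the merged cluster CZ
  updated: d(CZ,N)=7, d(CZ,S)=15/2
iteration 2: select CZ,N (d=7, Q=-35/2); attach at lengths (23/4, 5/4); label the merged cluster CNZ
  updated: d(CNZ,S)=7/4
iteration 3: select CNZ,S (d=7/4); attach at lengths (7/8, 7/8); label the merged cluster CNSZ
final tree: (((C:13/4,Z:-5/4):23/4,N:5/4):7/8,S:7/8)
total length: 43/4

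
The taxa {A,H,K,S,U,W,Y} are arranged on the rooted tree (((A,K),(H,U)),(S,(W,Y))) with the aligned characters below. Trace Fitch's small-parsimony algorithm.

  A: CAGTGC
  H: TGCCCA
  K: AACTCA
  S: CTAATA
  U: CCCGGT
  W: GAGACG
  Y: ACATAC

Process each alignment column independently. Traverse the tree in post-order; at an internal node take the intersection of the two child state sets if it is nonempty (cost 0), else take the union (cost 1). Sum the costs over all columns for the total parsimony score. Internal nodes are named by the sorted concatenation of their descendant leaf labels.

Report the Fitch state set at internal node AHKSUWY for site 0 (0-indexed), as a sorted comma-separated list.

C

site 0, node AK: A={C} ∪ K={A} → {A,C} (+1)
site 0, node HU: H={T} ∪ U={C} → {C,T} (+1)
site 0, node AHKU: AK={A,C} ∩ HU={C,T} → {C} (+0)
site 0, node WY: W={G} ∪ Y={A} → {A,G} (+1)
site 0, node SWY: S={C} ∪ WY={A,G} → {A,C,G} (+1)
site 0, node AHKSUWY: AHKU={C} ∩ SWY={A,C,G} → {C} (+0)
site 1, node AK: A={A} ∩ K={A} → {A} (+0)
site 1, node HU: H={G} ∪ U={C} → {C,G} (+1)
site 1, node AHKU: AK={A} ∪ HU={C,G} → {A,C,G} (+1)
site 1, node WY: W={A} ∪ Y={C} → {A,C} (+1)
site 1, node SWY: S={T} ∪ WY={A,C} → {A,C,T} (+1)
site 1, node AHKSUWY: AHKU={A,C,G} ∩ SWY={A,C,T} → {A,C} (+0)
site 2, node AK: A={G} ∪ K={C} → {C,G} (+1)
site 2, node HU: H={C} ∩ U={C} → {C} (+0)
site 2, node AHKU: AK={C,G} ∩ HU={C} → {C} (+0)
site 2, node WY: W={G} ∪ Y={A} → {A,G} (+1)
site 2, node SWY: S={A} ∩ WY={A,G} → {A} (+0)
site 2, node AHKSUWY: AHKU={C} ∪ SWY={A} → {A,C} (+1)
site 3, node AK: A={T} ∩ K={T} → {T} (+0)
site 3, node HU: H={C} ∪ U={G} → {C,G} (+1)
site 3, node AHKU: AK={T} ∪ HU={C,G} → {C,G,T} (+1)
site 3, node WY: W={A} ∪ Y={T} → {A,T} (+1)
site 3, node SWY: S={A} ∩ WY={A,T} → {A} (+0)
site 3, node AHKSUWY: AHKU={C,G,T} ∪ SWY={A} → {A,C,G,T} (+1)
site 4, node AK: A={G} ∪ K={C} → {C,G} (+1)
site 4, node HU: H={C} ∪ U={G} → {C,G} (+1)
site 4, node AHKU: AK={C,G} ∩ HU={C,G} → {C,G} (+0)
site 4, node WY: W={C} ∪ Y={A} → {A,C} (+1)
site 4, node SWY: S={T} ∪ WY={A,C} → {A,C,T} (+1)
site 4, node AHKSUWY: AHKU={C,G} ∩ SWY={A,C,T} → {C} (+0)
site 5, node AK: A={C} ∪ K={A} → {A,C} (+1)
site 5, node HU: H={A} ∪ U={T} → {A,T} (+1)
site 5, node AHKU: AK={A,C} ∩ HU={A,T} → {A} (+0)
site 5, node WY: W={G} ∪ Y={C} → {C,G} (+1)
site 5, node SWY: S={A} ∪ WY={C,G} → {A,C,G} (+1)
site 5, node AHKSUWY: AHKU={A} ∩ SWY={A,C,G} → {A} (+0)
per-site changes: [4, 4, 3, 4, 4, 4]; total = 23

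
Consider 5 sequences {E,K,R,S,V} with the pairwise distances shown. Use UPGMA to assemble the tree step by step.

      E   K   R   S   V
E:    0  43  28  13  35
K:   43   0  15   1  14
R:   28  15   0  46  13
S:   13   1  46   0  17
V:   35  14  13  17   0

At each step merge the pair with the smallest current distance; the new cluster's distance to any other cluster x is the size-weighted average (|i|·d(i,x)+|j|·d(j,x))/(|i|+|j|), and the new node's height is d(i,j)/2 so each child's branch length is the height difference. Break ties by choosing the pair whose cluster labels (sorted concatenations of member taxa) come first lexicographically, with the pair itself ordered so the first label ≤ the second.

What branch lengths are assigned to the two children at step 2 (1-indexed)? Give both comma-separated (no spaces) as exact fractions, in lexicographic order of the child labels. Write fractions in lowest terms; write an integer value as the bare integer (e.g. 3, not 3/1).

13/2,13/2

step 1: merge (K,S) at d=1; branch lengths K→1/2, S→1/2; new cluster KS
  updated: d(E,KS)=28, d(KS,R)=61/2, d(KS,V)=31/2
step 2: merge (R,V) at d=13; branch lengths R→13/2, V→13/2; new cluster RV
  updated: d(E,RV)=63/2, d(KS,RV)=23
step 3: merge (KS,RV) at d=23; branch lengths KS→11, RV→5; new cluster KRSV
  updated: d(E,KRSV)=119/4
step 4: merge (E,KRSV) at d=119/4; branch lengths E→119/8, KRSV→27/8; new cluster EKRSV
final tree: (E:119/8,((K:1/2,S:1/2):11,(R:13/2,V:13/2):5):27/8)
total length: 193/4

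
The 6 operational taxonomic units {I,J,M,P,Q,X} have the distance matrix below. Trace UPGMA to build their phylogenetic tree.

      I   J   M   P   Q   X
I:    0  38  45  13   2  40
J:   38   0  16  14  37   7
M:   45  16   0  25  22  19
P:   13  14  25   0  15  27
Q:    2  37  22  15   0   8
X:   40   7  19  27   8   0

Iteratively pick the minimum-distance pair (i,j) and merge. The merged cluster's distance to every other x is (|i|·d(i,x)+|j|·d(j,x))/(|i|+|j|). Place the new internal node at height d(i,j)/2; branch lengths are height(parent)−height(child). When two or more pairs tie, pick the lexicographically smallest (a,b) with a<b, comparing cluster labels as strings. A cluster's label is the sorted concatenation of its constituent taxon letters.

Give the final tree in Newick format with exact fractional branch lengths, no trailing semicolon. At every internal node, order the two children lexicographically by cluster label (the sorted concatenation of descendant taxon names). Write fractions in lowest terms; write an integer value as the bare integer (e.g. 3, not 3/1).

1. join I+Q (d=2) ⇒ IQ; edges |I|=1, |Q|=1
  updated: d(IQ,J)=75/2, d(IQ,M)=67/2, d(IQ,P)=14, d(IQ,X)=24
2. join J+X (d=7) ⇒ JX; edges |J|=7/2, |X|=7/2
  updated: d(IQ,JX)=123/4, d(JX,M)=35/2, d(JX,P)=41/2
3. join IQ+P (d=14) ⇒ IPQ; edges |IQ|=6, |P|=7
  updated: d(IPQ,JX)=82/3, d(IPQ,M)=92/3
4. join JX+M (d=35/2) ⇒ JMX; edges |JX|=21/4, |M|=35/4
  updated: d(IPQ,JMX)=256/9
5. join IPQ+JMX (d=256/9) ⇒ IJMPQX; edges |IPQ|=65/9, |JMX|=197/36
final tree: (((I:1,Q:1):6,P:7):65/9,((J:7/2,X:7/2):21/4,M:35/4):197/36)
total length: 1753/36

(((I:1,Q:1):6,P:7):65/9,((J:7/2,X:7/2):21/4,M:35/4):197/36)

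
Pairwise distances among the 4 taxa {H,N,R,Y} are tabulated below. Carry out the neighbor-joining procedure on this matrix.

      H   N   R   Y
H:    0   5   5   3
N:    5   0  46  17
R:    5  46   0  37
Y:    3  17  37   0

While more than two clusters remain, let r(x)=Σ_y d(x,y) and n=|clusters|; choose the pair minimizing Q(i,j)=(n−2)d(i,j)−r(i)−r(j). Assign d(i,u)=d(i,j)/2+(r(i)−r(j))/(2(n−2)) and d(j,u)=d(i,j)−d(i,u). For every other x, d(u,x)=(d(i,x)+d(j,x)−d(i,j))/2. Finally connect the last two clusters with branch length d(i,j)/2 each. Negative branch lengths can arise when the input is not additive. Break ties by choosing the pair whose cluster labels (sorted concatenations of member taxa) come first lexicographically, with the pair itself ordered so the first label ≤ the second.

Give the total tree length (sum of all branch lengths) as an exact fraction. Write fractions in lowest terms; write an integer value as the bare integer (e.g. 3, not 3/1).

135/4

1. join H+R (d=5, Q=-91) ⇒ HR; edges |H|=-65/4, |R|=85/4
  updated: d(HR,N)=23, d(HR,Y)=35/2
2. join HR+N (d=23, Q=-115/2) ⇒ HNR; edges |HR|=47/4, |N|=45/4
  updated: d(HNR,Y)=23/4
3. join HNR+Y (d=23/4) ⇒ HNRY; edges |HNR|=23/8, |Y|=23/8
final tree: (((H:-65/4,R:85/4):47/4,N:45/4):23/8,Y:23/8)
total length: 135/4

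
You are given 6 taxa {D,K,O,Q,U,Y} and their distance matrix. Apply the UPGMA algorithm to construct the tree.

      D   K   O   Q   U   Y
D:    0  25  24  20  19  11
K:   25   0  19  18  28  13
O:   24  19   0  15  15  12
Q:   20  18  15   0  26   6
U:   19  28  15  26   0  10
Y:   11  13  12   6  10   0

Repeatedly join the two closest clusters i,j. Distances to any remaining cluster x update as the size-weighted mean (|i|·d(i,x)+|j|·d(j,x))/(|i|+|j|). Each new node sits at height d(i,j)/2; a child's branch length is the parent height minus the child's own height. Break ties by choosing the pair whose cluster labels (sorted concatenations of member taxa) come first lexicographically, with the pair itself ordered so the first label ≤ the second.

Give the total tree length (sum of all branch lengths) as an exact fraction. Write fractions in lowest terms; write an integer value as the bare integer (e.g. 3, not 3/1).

1139/24

step 1: merge (Q,Y) at d=6; branch lengths Q→3, Y→3; new cluster QY
  updated: d(D,QY)=31/2, d(K,QY)=31/2, d(O,QY)=27/2, d(QY,U)=18
step 2: merge (O,QY) at d=27/2; branch lengths O→27/4, QY→15/4; new cluster OQY
  updated: d(D,OQY)=55/3, d(K,OQY)=50/3, d(OQY,U)=17
step 3: merge (K,OQY) at d=50/3; branch lengths K→25/3, OQY→19/12; new cluster KOQY
  updated: d(D,KOQY)=20, d(KOQY,U)=79/4
step 4: merge (D,U) at d=19; branch lengths D→19/2, U→19/2; new cluster DU
  updated: d(DU,KOQY)=159/8
step 5: merge (DU,KOQY) at d=159/8; branch lengths DU→7/16, KOQY→77/48; new cluster DKOQUY
final tree: ((D:19/2,U:19/2):7/16,(K:25/3,(O:27/4,(Q:3,Y:3):15/4):19/12):77/48)
total length: 1139/24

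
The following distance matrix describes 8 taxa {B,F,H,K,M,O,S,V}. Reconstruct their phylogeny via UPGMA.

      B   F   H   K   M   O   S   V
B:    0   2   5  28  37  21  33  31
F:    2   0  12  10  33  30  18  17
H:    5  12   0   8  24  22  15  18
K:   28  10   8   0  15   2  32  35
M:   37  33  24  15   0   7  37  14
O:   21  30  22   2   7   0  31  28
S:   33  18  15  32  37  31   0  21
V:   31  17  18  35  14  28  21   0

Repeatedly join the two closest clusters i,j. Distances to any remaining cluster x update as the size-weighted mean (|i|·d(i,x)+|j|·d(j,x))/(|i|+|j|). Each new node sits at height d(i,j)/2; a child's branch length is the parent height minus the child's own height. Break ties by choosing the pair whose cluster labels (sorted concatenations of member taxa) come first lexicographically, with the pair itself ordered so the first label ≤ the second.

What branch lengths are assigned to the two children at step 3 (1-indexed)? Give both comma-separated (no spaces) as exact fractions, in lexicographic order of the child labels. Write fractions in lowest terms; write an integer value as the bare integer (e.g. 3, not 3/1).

13/4,17/4

step 1: merge (B,F) at d=2; branch lengths B→1, F→1; new cluster BF
  updated: d(BF,H)=17/2, d(BF,K)=19, d(BF,M)=35, d(BF,O)=51/2, d(BF,S)=51/2, d(BF,V)=24
step 2: merge (K,O) at d=2; branch lengths K→1, O→1; new cluster KO
  updated: d(BF,KO)=89/4, d(H,KO)=15, d(KO,M)=11, d(KO,S)=63/2, d(KO,V)=63/2
step 3: merge (BF,H) at d=17/2; branch lengths BF→13/4, H→17/4; new cluster BFH
  updated: d(BFH,KO)=119/6, d(BFH,M)=94/3, d(BFH,S)=22, d(BFH,V)=22
step 4: merge (KO,M) at d=11; branch lengths KO→9/2, M→11/2; new cluster KMO
  updated: d(BFH,KMO)=71/3, d(KMO,S)=100/3, d(KMO,V)=77/3
step 5: merge (S,V) at d=21; branch lengths S→21/2, V→21/2; new cluster SV
  updated: d(BFH,SV)=22, d(KMO,SV)=59/2
step 6: merge (BFH,SV) at d=22; branch lengths BFH→27/4, SV→1/2; new cluster BFHSV
  updated: d(BFHSV,KMO)=26
step 7: merge (BFHSV,KMO) at d=26; branch lengths BFHSV→2, KMO→15/2; new cluster BFHKMOSV
final tree: ((((B:1,F:1):13/4,H:17/4):27/4,(S:21/2,V:21/2):1/2):2,((K:1,O:1):9/2,M:11/2):15/2)
total length: 237/4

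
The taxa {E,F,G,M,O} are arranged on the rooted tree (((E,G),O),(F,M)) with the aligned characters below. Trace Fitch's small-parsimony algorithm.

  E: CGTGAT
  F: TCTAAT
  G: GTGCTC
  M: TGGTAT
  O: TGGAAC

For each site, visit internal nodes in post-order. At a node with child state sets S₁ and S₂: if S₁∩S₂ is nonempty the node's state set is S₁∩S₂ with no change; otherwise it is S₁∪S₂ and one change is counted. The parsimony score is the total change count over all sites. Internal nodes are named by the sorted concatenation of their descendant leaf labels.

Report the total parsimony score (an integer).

site 0, node EG: E={C} ∪ G={G} → {C,G} (+1)
site 0, node EGO: EG={C,G} ∪ O={T} → {C,G,T} (+1)
site 0, node FM: F={T} ∩ M={T} → {T} (+0)
site 0, node EFGMO: EGO={C,G,T} ∩ FM={T} → {T} (+0)
site 1, node EG: E={G} ∪ G={T} → {G,T} (+1)
site 1, node EGO: EG={G,T} ∩ O={G} → {G} (+0)
site 1, node FM: F={C} ∪ M={G} → {C,G} (+1)
site 1, node EFGMO: EGO={G} ∩ FM={C,G} → {G} (+0)
site 2, node EG: E={T} ∪ G={G} → {G,T} (+1)
site 2, node EGO: EG={G,T} ∩ O={G} → {G} (+0)
site 2, node FM: F={T} ∪ M={G} → {G,T} (+1)
site 2, node EFGMO: EGO={G} ∩ FM={G,T} → {G} (+0)
site 3, node EG: E={G} ∪ G={C} → {C,G} (+1)
site 3, node EGO: EG={C,G} ∪ O={A} → {A,C,G} (+1)
site 3, node FM: F={A} ∪ M={T} → {A,T} (+1)
site 3, node EFGMO: EGO={A,C,G} ∩ FM={A,T} → {A} (+0)
site 4, node EG: E={A} ∪ G={T} → {A,T} (+1)
site 4, node EGO: EG={A,T} ∩ O={A} → {A} (+0)
site 4, node FM: F={A} ∩ M={A} → {A} (+0)
site 4, node EFGMO: EGO={A} ∩ FM={A} → {A} (+0)
site 5, node EG: E={T} ∪ G={C} → {C,T} (+1)
site 5, node EGO: EG={C,T} ∩ O={C} → {C} (+0)
site 5, node FM: F={T} ∩ M={T} → {T} (+0)
site 5, node EFGMO: EGO={C} ∪ FM={T} → {C,T} (+1)
per-site changes: [2, 2, 2, 3, 1, 2]; total = 12

12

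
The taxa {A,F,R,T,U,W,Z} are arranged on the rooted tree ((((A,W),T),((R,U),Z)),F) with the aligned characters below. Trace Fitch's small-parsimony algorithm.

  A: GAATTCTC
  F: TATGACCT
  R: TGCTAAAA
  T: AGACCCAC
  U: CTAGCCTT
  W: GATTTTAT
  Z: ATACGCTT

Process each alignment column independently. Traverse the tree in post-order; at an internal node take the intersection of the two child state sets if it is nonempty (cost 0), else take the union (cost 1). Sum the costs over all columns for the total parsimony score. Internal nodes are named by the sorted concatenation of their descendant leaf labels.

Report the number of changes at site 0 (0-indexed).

4

[col 0] AW: children A:{G}, W:{G} ∩→ {G}; cost 0
[col 0] ATW: children AW:{G}, T:{A} ∪→ {A,G}; cost 1
[col 0] RU: children R:{T}, U:{C} ∪→ {C,T}; cost 1
[col 0] RUZ: children RU:{C,T}, Z:{A} ∪→ {A,C,T}; cost 1
[col 0] ARTUWZ: children ATW:{A,G}, RUZ:{A,C,T} ∩→ {A}; cost 0
[col 0] AFRTUWZ: children ARTUWZ:{A}, F:{T} ∪→ {A,T}; cost 1
[col 1] AW: children A:{A}, W:{A} ∩→ {A}; cost 0
[col 1] ATW: children AW:{A}, T:{G} ∪→ {A,G}; cost 1
[col 1] RU: children R:{G}, U:{T} ∪→ {G,T}; cost 1
[col 1] RUZ: children RU:{G,T}, Z:{T} ∩→ {T}; cost 0
[col 1] ARTUWZ: children ATW:{A,G}, RUZ:{T} ∪→ {A,G,T}; cost 1
[col 1] AFRTUWZ: children ARTUWZ:{A,G,T}, F:{A} ∩→ {A}; cost 0
[col 2] AW: children A:{A}, W:{T} ∪→ {A,T}; cost 1
[col 2] ATW: children AW:{A,T}, T:{A} ∩→ {A}; cost 0
[col 2] RU: children R:{C}, U:{A} ∪→ {A,C}; cost 1
[col 2] RUZ: children RU:{A,C}, Z:{A} ∩→ {A}; cost 0
[col 2] ARTUWZ: children ATW:{A}, RUZ:{A} ∩→ {A}; cost 0
[col 2] AFRTUWZ: children ARTUWZ:{A}, F:{T} ∪→ {A,T}; cost 1
[col 3] AW: children A:{T}, W:{T} ∩→ {T}; cost 0
[col 3] ATW: children AW:{T}, T:{C} ∪→ {C,T}; cost 1
[col 3] RU: children R:{T}, U:{G} ∪→ {G,T}; cost 1
[col 3] RUZ: children RU:{G,T}, Z:{C} ∪→ {C,G,T}; cost 1
[col 3] ARTUWZ: children ATW:{C,T}, RUZ:{C,G,T} ∩→ {C,T}; cost 0
[col 3] AFRTUWZ: children ARTUWZ:{C,T}, F:{G} ∪→ {C,G,T}; cost 1
[col 4] AW: children A:{T}, W:{T} ∩→ {T}; cost 0
[col 4] ATW: children AW:{T}, T:{C} ∪→ {C,T}; cost 1
[col 4] RU: children R:{A}, U:{C} ∪→ {A,C}; cost 1
[col 4] RUZ: children RU:{A,C}, Z:{G} ∪→ {A,C,G}; cost 1
[col 4] ARTUWZ: children ATW:{C,T}, RUZ:{A,C,G} ∩→ {C}; cost 0
[col 4] AFRTUWZ: children ARTUWZ:{C}, F:{A} ∪→ {A,C}; cost 1
[col 5] AW: children A:{C}, W:{T} ∪→ {C,T}; cost 1
[col 5] ATW: children AW:{C,T}, T:{C} ∩→ {C}; cost 0
[col 5] RU: children R:{A}, U:{C} ∪→ {A,C}; cost 1
[col 5] RUZ: children RU:{A,C}, Z:{C} ∩→ {C}; cost 0
[col 5] ARTUWZ: children ATW:{C}, RUZ:{C} ∩→ {C}; cost 0
[col 5] AFRTUWZ: children ARTUWZ:{C}, F:{C} ∩→ {C}; cost 0
[col 6] AW: children A:{T}, W:{A} ∪→ {A,T}; cost 1
[col 6] ATW: children AW:{A,T}, T:{A} ∩→ {A}; cost 0
[col 6] RU: children R:{A}, U:{T} ∪→ {A,T}; cost 1
[col 6] RUZ: children RU:{A,T}, Z:{T} ∩→ {T}; cost 0
[col 6] ARTUWZ: children ATW:{A}, RUZ:{T} ∪→ {A,T}; cost 1
[col 6] AFRTUWZ: children ARTUWZ:{A,T}, F:{C} ∪→ {A,C,T}; cost 1
[col 7] AW: children A:{C}, W:{T} ∪→ {C,T}; cost 1
[col 7] ATW: children AW:{C,T}, T:{C} ∩→ {C}; cost 0
[col 7] RU: children R:{A}, U:{T} ∪→ {A,T}; cost 1
[col 7] RUZ: children RU:{A,T}, Z:{T} ∩→ {T}; cost 0
[col 7] ARTUWZ: children ATW:{C}, RUZ:{T} ∪→ {C,T}; cost 1
[col 7] AFRTUWZ: children ARTUWZ:{C,T}, F:{T} ∩→ {T}; cost 0
per-site changes: [4, 3, 3, 4, 4, 2, 4, 3]; total = 27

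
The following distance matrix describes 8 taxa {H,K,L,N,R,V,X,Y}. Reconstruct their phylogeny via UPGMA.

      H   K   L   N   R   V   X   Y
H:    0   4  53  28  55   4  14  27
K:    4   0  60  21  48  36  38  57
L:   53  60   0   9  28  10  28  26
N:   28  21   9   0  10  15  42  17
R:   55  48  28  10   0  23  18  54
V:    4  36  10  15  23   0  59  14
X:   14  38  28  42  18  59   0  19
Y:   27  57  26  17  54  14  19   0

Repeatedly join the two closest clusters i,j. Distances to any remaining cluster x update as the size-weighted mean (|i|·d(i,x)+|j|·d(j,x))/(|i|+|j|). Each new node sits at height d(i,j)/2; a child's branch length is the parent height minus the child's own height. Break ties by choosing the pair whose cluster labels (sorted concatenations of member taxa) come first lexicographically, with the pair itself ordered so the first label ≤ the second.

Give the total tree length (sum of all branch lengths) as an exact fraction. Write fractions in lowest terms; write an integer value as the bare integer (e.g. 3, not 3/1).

1351/16

step 1: merge (H,K) at d=4; branch lengths H→2, K→2; new cluster HK
  updated: d(HK,L)=113/2, d(HK,N)=49/2, d(HK,R)=103/2, d(HK,V)=20, d(HK,X)=26, d(HK,Y)=42
step 2: merge (L,N) at d=9; branch lengths L→9/2, N→9/2; new cluster LN
  updated: d(HK,LN)=81/2, d(LN,R)=19, d(LN,V)=25/2, d(LN,X)=35, d(LN,Y)=43/2
step 3: merge (LN,V) at d=25/2; branch lengths LN→7/4, V→25/4; new cluster LNV
  updated: d(HK,LNV)=101/3, d(LNV,R)=61/3, d(LNV,X)=43, d(LNV,Y)=19
step 4: merge (R,X) at d=18; branch lengths R→9, X→9; new cluster RX
  updated: d(HK,RX)=155/4, d(LNV,RX)=95/3, d(RX,Y)=73/2
step 5: merge (LNV,Y) at d=19; branch lengths LNV→13/4, Y→19/2; new cluster LNVY
  updated: d(HK,LNVY)=143/4, d(LNVY,RX)=263/8
step 6: merge (LNVY,RX) at d=263/8; branch lengths LNVY→111/16, RX→119/16; new cluster LNRVXY
  updated: d(HK,LNRVXY)=147/4
step 7: merge (HK,LNRVXY) at d=147/4; branch lengths HK→131/8, LNRVXY→31/16; new cluster HKLNRVXY
final tree: ((H:2,K:2):131/8,((((L:9/2,N:9/2):7/4,V:25/4):13/4,Y:19/2):111/16,(R:9,X:9):119/16):31/16)
total length: 1351/16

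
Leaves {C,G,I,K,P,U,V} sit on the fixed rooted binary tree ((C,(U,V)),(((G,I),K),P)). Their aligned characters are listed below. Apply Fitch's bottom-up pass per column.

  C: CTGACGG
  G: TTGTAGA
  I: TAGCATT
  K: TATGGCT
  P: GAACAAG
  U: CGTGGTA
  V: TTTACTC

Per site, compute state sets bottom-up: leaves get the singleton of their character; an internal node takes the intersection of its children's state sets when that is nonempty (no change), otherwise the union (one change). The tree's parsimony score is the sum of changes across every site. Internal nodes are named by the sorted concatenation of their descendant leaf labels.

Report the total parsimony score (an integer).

24

site 0, node UV: U={C} ∪ V={T} → {C,T} (+1)
site 0, node CUV: C={C} ∩ UV={C,T} → {C} (+0)
site 0, node GI: G={T} ∩ I={T} → {T} (+0)
site 0, node GIK: GI={T} ∩ K={T} → {T} (+0)
site 0, node GIKP: GIK={T} ∪ P={G} → {G,T} (+1)
site 0, node CGIKPUV: CUV={C} ∪ GIKP={G,T} → {C,G,T} (+1)
site 1, node UV: U={G} ∪ V={T} → {G,T} (+1)
site 1, node CUV: C={T} ∩ UV={G,T} → {T} (+0)
site 1, node GI: G={T} ∪ I={A} → {A,T} (+1)
site 1, node GIK: GI={A,T} ∩ K={A} → {A} (+0)
site 1, node GIKP: GIK={A} ∩ P={A} → {A} (+0)
site 1, node CGIKPUV: CUV={T} ∪ GIKP={A} → {A,T} (+1)
site 2, node UV: U={T} ∩ V={T} → {T} (+0)
site 2, node CUV: C={G} ∪ UV={T} → {G,T} (+1)
site 2, node GI: G={G} ∩ I={G} → {G} (+0)
site 2, node GIK: GI={G} ∪ K={T} → {G,T} (+1)
site 2, node GIKP: GIK={G,T} ∪ P={A} → {A,G,T} (+1)
site 2, node CGIKPUV: CUV={G,T} ∩ GIKP={A,G,T} → {G,T} (+0)
site 3, node UV: U={G} ∪ V={A} → {A,G} (+1)
site 3, node CUV: C={A} ∩ UV={A,G} → {A} (+0)
site 3, node GI: G={T} ∪ I={C} → {C,T} (+1)
site 3, node GIK: GI={C,T} ∪ K={G} → {C,G,T} (+1)
site 3, node GIKP: GIK={C,G,T} ∩ P={C} → {C} (+0)
site 3, node CGIKPUV: CUV={A} ∪ GIKP={C} → {A,C} (+1)
site 4, node UV: U={G} ∪ V={C} → {C,G} (+1)
site 4, node CUV: C={C} ∩ UV={C,G} → {C} (+0)
site 4, node GI: G={A} ∩ I={A} → {A} (+0)
site 4, node GIK: GI={A} ∪ K={G} → {A,G} (+1)
site 4, node GIKP: GIK={A,G} ∩ P={A} → {A} (+0)
site 4, node CGIKPUV: CUV={C} ∪ GIKP={A} → {A,C} (+1)
site 5, node UV: U={T} ∩ V={T} → {T} (+0)
site 5, node CUV: C={G} ∪ UV={T} → {G,T} (+1)
site 5, node GI: G={G} ∪ I={T} → {G,T} (+1)
site 5, node GIK: GI={G,T} ∪ K={C} → {C,G,T} (+1)
site 5, node GIKP: GIK={C,G,T} ∪ P={A} → {A,C,G,T} (+1)
site 5, node CGIKPUV: CUV={G,T} ∩ GIKP={A,C,G,T} → {G,T} (+0)
site 6, node UV: U={A} ∪ V={C} → {A,C} (+1)
site 6, node CUV: C={G} ∪ UV={A,C} → {A,C,G} (+1)
site 6, node GI: G={A} ∪ I={T} → {A,T} (+1)
site 6, node GIK: GI={A,T} ∩ K={T} → {T} (+0)
site 6, node GIKP: GIK={T} ∪ P={G} → {G,T} (+1)
site 6, node CGIKPUV: CUV={A,C,G} ∩ GIKP={G,T} → {G} (+0)
per-site changes: [3, 3, 3, 4, 3, 4, 4]; total = 24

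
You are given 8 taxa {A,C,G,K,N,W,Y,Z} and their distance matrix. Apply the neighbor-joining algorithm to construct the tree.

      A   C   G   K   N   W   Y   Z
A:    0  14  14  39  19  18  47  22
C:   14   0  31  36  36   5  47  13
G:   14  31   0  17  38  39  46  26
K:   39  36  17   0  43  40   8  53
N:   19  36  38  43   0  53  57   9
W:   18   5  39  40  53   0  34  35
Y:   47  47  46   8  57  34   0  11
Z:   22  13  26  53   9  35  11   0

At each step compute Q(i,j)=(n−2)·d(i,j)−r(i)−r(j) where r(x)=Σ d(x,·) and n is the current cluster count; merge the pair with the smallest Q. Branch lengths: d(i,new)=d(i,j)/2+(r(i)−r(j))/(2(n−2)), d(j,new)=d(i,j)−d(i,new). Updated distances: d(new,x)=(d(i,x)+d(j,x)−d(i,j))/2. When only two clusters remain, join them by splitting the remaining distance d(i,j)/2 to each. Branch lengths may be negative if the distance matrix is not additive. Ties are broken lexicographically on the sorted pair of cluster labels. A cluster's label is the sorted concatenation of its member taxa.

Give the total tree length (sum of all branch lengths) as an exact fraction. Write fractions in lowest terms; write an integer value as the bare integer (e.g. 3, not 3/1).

iteration 1: select K,Y (d=8, Q=-438); attach at lengths (17/6, 31/6); label the merged cluster KY
  updated: d(A,KY)=39, d(C,KY)=75/2, d(G,KY)=55/2, d(KY,N)=46, d(KY,W)=33, d(KY,Z)=28
iteration 2: select C,W (d=5, Q=-589/2); attach at lengths (-43/20, 143/20); label the merged cluster CW
  updated: d(A,CW)=27/2, d(CW,G)=65/2, d(CW,KY)=131/4, d(CW,N)=42, d(CW,Z)=43/2
iteration 3: select N,Z (d=9, Q=-449/2); attach at lengths (167/16, -23/16); label the merged cluster NZ
  updated: d(A,NZ)=16, d(CW,NZ)=109/4, d(G,NZ)=55/2, d(KY,NZ)=65/2
iteration 4: select G,KY (d=55/2, Q=-603/4); attach at lengths (209/24, 451/24); label the merged cluster GKY
  updated: d(A,GKY)=51/4, d(CW,GKY)=151/8, d(GKY,NZ)=65/4
iteration 5: select A,CW (d=27/2, Q=-599/8); attach at lengths (77/32, 355/32); label the merged cluster ACW
  updated: d(ACW,GKY)=145/16, d(ACW,NZ)=119/8
iteration 6: select ACW,GKY (d=145/16, Q=-643/16); attach at lengths (123/32, 167/32); label the merged cluster ACGKWY
  updated: d(ACGKWY,NZ)=353/32
iteration 7: select ACGKWY,NZ (d=353/32); attach at lengths (353/64, 353/64); label the merged cluster ACGKNWYZ
final tree: (((A:77/32,(C:-43/20,W:143/20):355/32):123/32,(G:209/24,(K:17/6,Y:31/6):451/24):167/32):353/64,(N:167/16,Z:-23/16):353/64)
total length: 2659/32

2659/32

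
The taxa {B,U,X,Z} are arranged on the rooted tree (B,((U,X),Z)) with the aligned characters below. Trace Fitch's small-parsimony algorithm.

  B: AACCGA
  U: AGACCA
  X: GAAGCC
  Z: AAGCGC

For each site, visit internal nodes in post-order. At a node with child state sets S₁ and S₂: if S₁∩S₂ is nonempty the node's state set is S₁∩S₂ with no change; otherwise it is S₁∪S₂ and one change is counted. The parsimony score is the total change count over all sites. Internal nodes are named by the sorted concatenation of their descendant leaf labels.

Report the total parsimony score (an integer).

[col 0] UX: children U:{A}, X:{G} ∪→ {A,G}; cost 1
[col 0] UXZ: children UX:{A,G}, Z:{A} ∩→ {A}; cost 0
[col 0] BUXZ: children B:{A}, UXZ:{A} ∩→ {A}; cost 0
[col 1] UX: children U:{G}, X:{A} ∪→ {A,G}; cost 1
[col 1] UXZ: children UX:{A,G}, Z:{A} ∩→ {A}; cost 0
[col 1] BUXZ: children B:{A}, UXZ:{A} ∩→ {A}; cost 0
[col 2] UX: children U:{A}, X:{A} ∩→ {A}; cost 0
[col 2] UXZ: children UX:{A}, Z:{G} ∪→ {A,G}; cost 1
[col 2] BUXZ: children B:{C}, UXZ:{A,G} ∪→ {A,C,G}; cost 1
[col 3] UX: children U:{C}, X:{G} ∪→ {C,G}; cost 1
[col 3] UXZ: children UX:{C,G}, Z:{C} ∩→ {C}; cost 0
[col 3] BUXZ: children B:{C}, UXZ:{C} ∩→ {C}; cost 0
[col 4] UX: children U:{C}, X:{C} ∩→ {C}; cost 0
[col 4] UXZ: children UX:{C}, Z:{G} ∪→ {C,G}; cost 1
[col 4] BUXZ: children B:{G}, UXZ:{C,G} ∩→ {G}; cost 0
[col 5] UX: children U:{A}, X:{C} ∪→ {A,C}; cost 1
[col 5] UXZ: children UX:{A,C}, Z:{C} ∩→ {C}; cost 0
[col 5] BUXZ: children B:{A}, UXZ:{C} ∪→ {A,C}; cost 1
per-site changes: [1, 1, 2, 1, 1, 2]; total = 8

8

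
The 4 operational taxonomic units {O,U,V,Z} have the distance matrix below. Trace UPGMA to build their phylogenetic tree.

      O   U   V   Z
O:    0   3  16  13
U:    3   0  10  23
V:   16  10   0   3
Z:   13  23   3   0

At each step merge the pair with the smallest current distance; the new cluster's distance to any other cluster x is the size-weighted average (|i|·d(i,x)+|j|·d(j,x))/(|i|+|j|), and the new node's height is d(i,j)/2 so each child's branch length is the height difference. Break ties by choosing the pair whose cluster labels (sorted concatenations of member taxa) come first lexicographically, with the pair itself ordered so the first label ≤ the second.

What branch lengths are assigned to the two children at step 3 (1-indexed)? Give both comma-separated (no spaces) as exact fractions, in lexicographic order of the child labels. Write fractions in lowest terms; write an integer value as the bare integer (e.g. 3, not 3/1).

25/4,25/4

iteration 1: select O,U (d=3); attach at lengths (3/2, 3/2); label the merged cluster OU
  updated: d(OU,V)=13, d(OU,Z)=18
iteration 2: select V,Z (d=3); attach at lengths (3/2, 3/2); label the merged cluster VZ
  updated: d(OU,VZ)=31/2
iteration 3: select OU,VZ (d=31/2); attach at lengths (25/4, 25/4); label the merged cluster OUVZ
final tree: ((O:3/2,U:3/2):25/4,(V:3/2,Z:3/2):25/4)
total length: 37/2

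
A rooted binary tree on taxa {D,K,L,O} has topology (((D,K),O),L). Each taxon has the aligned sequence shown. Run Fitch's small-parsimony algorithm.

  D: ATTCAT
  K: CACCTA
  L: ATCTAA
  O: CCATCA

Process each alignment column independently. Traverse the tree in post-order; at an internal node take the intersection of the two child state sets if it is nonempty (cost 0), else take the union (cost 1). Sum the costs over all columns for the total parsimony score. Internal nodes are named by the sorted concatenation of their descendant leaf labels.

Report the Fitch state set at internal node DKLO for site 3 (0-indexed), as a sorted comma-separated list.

T

[col 0] DK: children D:{A}, K:{C} ∪→ {A,C}; cost 1
[col 0] DKO: children DK:{A,C}, O:{C} ∩→ {C}; cost 0
[col 0] DKLO: children DKO:{C}, L:{A} ∪→ {A,C}; cost 1
[col 1] DK: children D:{T}, K:{A} ∪→ {A,T}; cost 1
[col 1] DKO: children DK:{A,T}, O:{C} ∪→ {A,C,T}; cost 1
[col 1] DKLO: children DKO:{A,C,T}, L:{T} ∩→ {T}; cost 0
[col 2] DK: children D:{T}, K:{C} ∪→ {C,T}; cost 1
[col 2] DKO: children DK:{C,T}, O:{A} ∪→ {A,C,T}; cost 1
[col 2] DKLO: children DKO:{A,C,T}, L:{C} ∩→ {C}; cost 0
[col 3] DK: children D:{C}, K:{C} ∩→ {C}; cost 0
[col 3] DKO: children DK:{C}, O:{T} ∪→ {C,T}; cost 1
[col 3] DKLO: children DKO:{C,T}, L:{T} ∩→ {T}; cost 0
[col 4] DK: children D:{A}, K:{T} ∪→ {A,T}; cost 1
[col 4] DKO: children DK:{A,T}, O:{C} ∪→ {A,C,T}; cost 1
[col 4] DKLO: children DKO:{A,C,T}, L:{A} ∩→ {A}; cost 0
[col 5] DK: children D:{T}, K:{A} ∪→ {A,T}; cost 1
[col 5] DKO: children DK:{A,T}, O:{A} ∩→ {A}; cost 0
[col 5] DKLO: children DKO:{A}, L:{A} ∩→ {A}; cost 0
per-site changes: [2, 2, 2, 1, 2, 1]; total = 10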